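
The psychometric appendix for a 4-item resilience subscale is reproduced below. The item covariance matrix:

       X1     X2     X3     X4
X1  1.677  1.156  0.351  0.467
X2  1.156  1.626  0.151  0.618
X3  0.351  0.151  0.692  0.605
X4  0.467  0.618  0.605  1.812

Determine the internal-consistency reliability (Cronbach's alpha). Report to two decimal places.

Cronbach's alpha = 0.71

sum of item variances = 1.677 + 1.626 + 0.692 + 1.812 = 5.807
Sum of the distinct covariances = 3.348
σ²_T = 5.807 + 2 × 3.348 = 12.503
α = (k/(k−1))·(1 − sum of item variances/σ²_T) = (4/3)·(1 − 5.807/12.503) = 0.71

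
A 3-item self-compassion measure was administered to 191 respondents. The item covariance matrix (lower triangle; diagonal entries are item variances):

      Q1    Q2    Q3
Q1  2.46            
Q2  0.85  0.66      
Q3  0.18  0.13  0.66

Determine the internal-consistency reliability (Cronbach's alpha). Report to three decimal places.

Σσᵢ² = 2.46 + 0.66 + 0.66 = 3.78
Σ_{i<j} σ_ij = 1.16
σ²_T = 3.78 + 2 × 1.16 = 6.10
α = (k/(k−1))·(1 − Σσᵢ²/σ²_T) = (3/2)·(1 − 3.78/6.10) = 0.570

α = 0.570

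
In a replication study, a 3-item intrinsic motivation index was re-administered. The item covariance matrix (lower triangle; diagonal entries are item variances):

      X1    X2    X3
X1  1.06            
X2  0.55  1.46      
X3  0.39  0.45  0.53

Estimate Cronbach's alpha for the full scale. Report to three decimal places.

Cronbach's alpha = 0.715

Σσ²ᵢ = 1.06 + 1.46 + 0.53 = 3.05
Sum of off-diagonal covariances = 1.39
Var(T) = 3.05 + 2 × 1.39 = 5.83
α = (k/(k−1))·(1 − Σσ²ᵢ/Var(T)) = (3/2)·(1 − 3.05/5.83) = 0.715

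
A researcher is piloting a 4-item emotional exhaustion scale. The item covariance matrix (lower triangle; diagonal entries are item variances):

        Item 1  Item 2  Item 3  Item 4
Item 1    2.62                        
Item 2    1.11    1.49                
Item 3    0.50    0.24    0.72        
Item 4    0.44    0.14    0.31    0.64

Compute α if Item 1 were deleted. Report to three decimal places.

Remaining items: Item 2, Item 3, Item 4 (k = 3).
Σσᵢ² = 1.49 + 0.72 + 0.64 = 2.85
σ²_T = 2.85 + 2 × 0.69 = 4.23
α (item deleted) = (3/2)·(1 − 2.85/4.23) = 0.489

α = 0.489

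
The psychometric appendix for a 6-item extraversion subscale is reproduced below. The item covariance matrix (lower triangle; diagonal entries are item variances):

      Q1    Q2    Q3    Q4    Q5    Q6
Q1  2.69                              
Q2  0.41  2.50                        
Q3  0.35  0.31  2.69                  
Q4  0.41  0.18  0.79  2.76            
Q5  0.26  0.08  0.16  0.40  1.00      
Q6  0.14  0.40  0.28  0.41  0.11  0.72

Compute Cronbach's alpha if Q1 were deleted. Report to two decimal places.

α = 0.49

Remaining items: Q2, Q3, Q4, Q5, Q6 (k = 5).
Σσᵢ² = 2.50 + 2.69 + 2.76 + 1.00 + 0.72 = 9.67
Var(T) = 9.67 + 2 × 3.12 = 15.91
α (item deleted) = (5/4)·(1 − 9.67/15.91) = 0.49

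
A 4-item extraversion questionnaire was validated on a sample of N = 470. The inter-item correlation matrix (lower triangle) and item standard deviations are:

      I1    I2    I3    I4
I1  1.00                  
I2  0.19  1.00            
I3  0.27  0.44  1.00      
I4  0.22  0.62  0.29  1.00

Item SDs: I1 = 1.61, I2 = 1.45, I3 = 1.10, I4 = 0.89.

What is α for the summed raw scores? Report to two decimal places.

Σσ²ᵢ = 1.61² + 1.45² + 1.10² + 0.89² = 6.6967
Covariances σ_ij = r_ij · s_i · s_j:
  σ(I1,I2) = 0.19 × 1.61 × 1.45 = 0.4436
  σ(I1,I3) = 0.27 × 1.61 × 1.10 = 0.4782
  σ(I1,I4) = 0.22 × 1.61 × 0.89 = 0.3152
  σ(I2,I3) = 0.44 × 1.45 × 1.10 = 0.7018
  σ(I2,I4) = 0.62 × 1.45 × 0.89 = 0.8001
  σ(I3,I4) = 0.29 × 1.10 × 0.89 = 0.2839
σ²_T = Σσ²ᵢ + 2·Σσ_ij = 6.6967 + 2 × 3.0228 = 12.7423
α = (4/3)·(1 − 6.6967/12.7423) = 0.63

α = 0.63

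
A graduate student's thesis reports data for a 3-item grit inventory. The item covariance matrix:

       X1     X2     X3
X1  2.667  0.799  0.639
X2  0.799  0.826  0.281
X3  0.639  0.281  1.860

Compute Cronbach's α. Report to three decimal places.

α = 0.587

ΣVar(i) = 2.667 + 0.826 + 1.860 = 5.353
Sum of the distinct covariances = 1.719
Var(T) = 5.353 + 2 × 1.719 = 8.791
α = (k/(k−1))·(1 − ΣVar(i)/Var(T)) = (3/2)·(1 − 5.353/8.791) = 0.587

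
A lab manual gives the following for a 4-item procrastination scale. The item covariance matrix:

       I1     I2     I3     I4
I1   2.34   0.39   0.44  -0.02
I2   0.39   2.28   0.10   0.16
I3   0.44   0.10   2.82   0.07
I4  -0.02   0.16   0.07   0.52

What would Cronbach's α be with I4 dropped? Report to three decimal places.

Remaining items: I1, I2, I3 (k = 3).
ΣVar(i) = 2.34 + 2.28 + 2.82 = 7.44
total variance = 7.44 + 2 × 0.93 = 9.30
α (item deleted) = (3/2)·(1 − 7.44/9.30) = 0.300

Cronbach's α = 0.300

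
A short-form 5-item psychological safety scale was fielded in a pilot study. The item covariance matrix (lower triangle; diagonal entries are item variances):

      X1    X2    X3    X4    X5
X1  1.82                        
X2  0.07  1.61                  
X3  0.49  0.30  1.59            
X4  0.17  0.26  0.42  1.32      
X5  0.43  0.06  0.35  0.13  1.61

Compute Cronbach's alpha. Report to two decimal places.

ΣVar(i) = 1.82 + 1.61 + 1.59 + 1.32 + 1.61 = 7.95
Σ_{i<j} σ_ij = 2.68
σ²_T = 7.95 + 2 × 2.68 = 13.31
α = (k/(k−1))·(1 − ΣVar(i)/σ²_T) = (5/4)·(1 − 7.95/13.31) = 0.50

α = 0.50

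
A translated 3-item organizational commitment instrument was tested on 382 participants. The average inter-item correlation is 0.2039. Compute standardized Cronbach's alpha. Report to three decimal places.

Standardized α = k·r̄ / (1 + (k−1)·r̄) = 3 × 0.2039 / (1 + 2 × 0.2039)
  = 0.6117 / 1.4078 = 0.435

α = 0.435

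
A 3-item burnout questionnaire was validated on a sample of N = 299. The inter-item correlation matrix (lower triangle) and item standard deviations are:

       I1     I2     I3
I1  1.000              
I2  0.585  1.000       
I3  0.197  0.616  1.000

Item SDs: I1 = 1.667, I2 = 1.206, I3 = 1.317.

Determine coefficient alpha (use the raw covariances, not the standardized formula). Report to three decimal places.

coefficient alpha = 0.697

Σσ²ᵢ = 1.667² + 1.206² + 1.317² = 5.9678
Covariances σ_ij = r_ij · s_i · s_j:
  σ(I1,I2) = 0.585 × 1.667 × 1.206 = 1.1761
  σ(I1,I3) = 0.197 × 1.667 × 1.317 = 0.4325
  σ(I2,I3) = 0.616 × 1.206 × 1.317 = 0.9784
σ²_T = Σσ²ᵢ + 2·Σσ_ij = 5.9678 + 2 × 2.5870 = 11.1418
α = (3/2)·(1 − 5.9678/11.1418) = 0.697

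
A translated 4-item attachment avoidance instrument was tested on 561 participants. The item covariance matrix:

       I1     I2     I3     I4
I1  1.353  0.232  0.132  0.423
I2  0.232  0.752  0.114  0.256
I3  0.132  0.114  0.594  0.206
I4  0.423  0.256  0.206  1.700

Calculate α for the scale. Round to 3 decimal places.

α = 0.510

Σσᵢ² = 1.353 + 0.752 + 0.594 + 1.700 = 4.399
Sum of the distinct covariances = 1.363
total variance = 4.399 + 2 × 1.363 = 7.125
α = (k/(k−1))·(1 − Σσᵢ²/total variance) = (4/3)·(1 − 4.399/7.125) = 0.510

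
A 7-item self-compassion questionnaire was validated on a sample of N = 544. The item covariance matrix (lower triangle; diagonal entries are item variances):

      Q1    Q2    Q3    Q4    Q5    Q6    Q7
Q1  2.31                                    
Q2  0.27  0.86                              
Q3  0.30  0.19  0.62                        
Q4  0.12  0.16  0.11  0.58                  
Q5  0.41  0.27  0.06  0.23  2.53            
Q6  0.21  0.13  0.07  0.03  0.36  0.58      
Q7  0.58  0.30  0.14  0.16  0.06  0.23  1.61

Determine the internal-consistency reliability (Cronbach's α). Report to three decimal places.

Σσ²ᵢ = 2.31 + 0.86 + 0.62 + 0.58 + 2.53 + 0.58 + 1.61 = 9.09
Sum of the distinct covariances = 4.39
σ²_T = 9.09 + 2 × 4.39 = 17.87
α = (k/(k−1))·(1 − Σσ²ᵢ/σ²_T) = (7/6)·(1 − 9.09/17.87) = 0.573

Cronbach's α = 0.573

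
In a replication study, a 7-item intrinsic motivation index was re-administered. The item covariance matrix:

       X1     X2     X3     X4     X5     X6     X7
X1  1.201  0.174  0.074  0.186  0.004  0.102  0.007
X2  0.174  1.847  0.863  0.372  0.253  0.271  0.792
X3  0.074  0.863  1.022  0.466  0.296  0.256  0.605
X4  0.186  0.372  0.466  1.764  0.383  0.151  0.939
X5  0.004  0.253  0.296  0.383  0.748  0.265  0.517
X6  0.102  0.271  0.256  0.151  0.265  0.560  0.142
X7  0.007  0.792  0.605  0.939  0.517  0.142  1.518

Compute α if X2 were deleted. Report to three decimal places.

Remaining items: X1, X3, X4, X5, X6, X7 (k = 6).
Σσᵢ² = 1.201 + 1.022 + 1.764 + 0.748 + 0.560 + 1.518 = 6.813
total variance = 6.813 + 2 × 4.393 = 15.599
α (item deleted) = (6/5)·(1 − 6.813/15.599) = 0.676

α = 0.676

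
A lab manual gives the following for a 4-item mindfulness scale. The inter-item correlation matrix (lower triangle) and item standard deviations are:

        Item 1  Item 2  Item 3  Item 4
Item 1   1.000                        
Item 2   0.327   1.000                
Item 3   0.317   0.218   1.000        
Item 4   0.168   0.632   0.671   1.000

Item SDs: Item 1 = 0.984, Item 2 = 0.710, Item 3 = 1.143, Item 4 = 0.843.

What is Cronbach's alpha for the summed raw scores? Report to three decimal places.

Cronbach's alpha = 0.700

Σσ²ᵢ = 0.984² + 0.710² + 1.143² + 0.843² = 3.4895
Covariances σ_ij = r_ij · s_i · s_j:
  σ(Item 1,Item 2) = 0.327 × 0.984 × 0.710 = 0.2285
  σ(Item 1,Item 3) = 0.317 × 0.984 × 1.143 = 0.3565
  σ(Item 1,Item 4) = 0.168 × 0.984 × 0.843 = 0.1394
  σ(Item 2,Item 3) = 0.218 × 0.710 × 1.143 = 0.1769
  σ(Item 2,Item 4) = 0.632 × 0.710 × 0.843 = 0.3783
  σ(Item 3,Item 4) = 0.671 × 1.143 × 0.843 = 0.6465
σ²_T = Σσ²ᵢ + 2·Σσ_ij = 3.4895 + 2 × 1.9261 = 7.3417
α = (4/3)·(1 − 3.4895/7.3417) = 0.700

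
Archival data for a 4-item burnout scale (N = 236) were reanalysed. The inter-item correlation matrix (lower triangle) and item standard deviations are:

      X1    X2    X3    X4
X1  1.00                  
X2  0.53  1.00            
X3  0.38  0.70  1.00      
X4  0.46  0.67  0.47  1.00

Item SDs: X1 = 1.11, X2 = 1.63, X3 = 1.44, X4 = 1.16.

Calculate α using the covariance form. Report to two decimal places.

Σσ²ᵢ = 1.11² + 1.63² + 1.44² + 1.16² = 7.3082
Covariances σ_ij = r_ij · s_i · s_j:
  σ(X1,X2) = 0.53 × 1.11 × 1.63 = 0.9589
  σ(X1,X3) = 0.38 × 1.11 × 1.44 = 0.6074
  σ(X1,X4) = 0.46 × 1.11 × 1.16 = 0.5923
  σ(X2,X3) = 0.70 × 1.63 × 1.44 = 1.6430
  σ(X2,X4) = 0.67 × 1.63 × 1.16 = 1.2668
  σ(X3,X4) = 0.47 × 1.44 × 1.16 = 0.7851
σ²_T = Σσ²ᵢ + 2·Σσ_ij = 7.3082 + 2 × 5.8535 = 19.0152
α = (4/3)·(1 − 7.3082/19.0152) = 0.82

α = 0.82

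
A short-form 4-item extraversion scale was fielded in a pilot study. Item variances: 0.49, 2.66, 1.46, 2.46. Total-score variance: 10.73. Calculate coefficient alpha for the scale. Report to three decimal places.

Σσ²ᵢ = 0.49 + 2.66 + 1.46 + 2.46 = 7.07
α = (k/(k−1))·(1 − Σσ²ᵢ/σ²_T) = (4/3)·(1 − 7.07/10.73) = 0.455

coefficient alpha = 0.455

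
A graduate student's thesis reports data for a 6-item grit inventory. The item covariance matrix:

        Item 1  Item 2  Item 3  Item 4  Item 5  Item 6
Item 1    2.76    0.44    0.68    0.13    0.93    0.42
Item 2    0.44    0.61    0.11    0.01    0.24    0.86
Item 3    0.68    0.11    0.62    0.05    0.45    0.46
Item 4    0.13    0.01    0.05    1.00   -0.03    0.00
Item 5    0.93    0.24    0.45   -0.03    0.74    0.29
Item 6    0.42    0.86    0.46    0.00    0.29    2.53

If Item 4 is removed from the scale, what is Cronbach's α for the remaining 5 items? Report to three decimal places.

Remaining items: Item 1, Item 2, Item 3, Item 5, Item 6 (k = 5).
ΣVar(i) = 2.76 + 0.61 + 0.62 + 0.74 + 2.53 = 7.26
σ²_T = 7.26 + 2 × 4.88 = 17.02
α (item deleted) = (5/4)·(1 − 7.26/17.02) = 0.717

Cronbach's α = 0.717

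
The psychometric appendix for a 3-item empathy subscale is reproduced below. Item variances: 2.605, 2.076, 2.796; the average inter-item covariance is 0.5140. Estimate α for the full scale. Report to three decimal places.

Σσᵢ² = 2.605 + 2.076 + 2.796 = 7.477
Sum of the 3 distinct covariances = 3 × 0.5140 = 1.5420
Var(T) = Σσᵢ² + 2·Σcov = 7.477 + 2 × 1.5420 = 10.5610
α = (3/2)·(1 − 7.477/10.5610) = 0.438

α = 0.438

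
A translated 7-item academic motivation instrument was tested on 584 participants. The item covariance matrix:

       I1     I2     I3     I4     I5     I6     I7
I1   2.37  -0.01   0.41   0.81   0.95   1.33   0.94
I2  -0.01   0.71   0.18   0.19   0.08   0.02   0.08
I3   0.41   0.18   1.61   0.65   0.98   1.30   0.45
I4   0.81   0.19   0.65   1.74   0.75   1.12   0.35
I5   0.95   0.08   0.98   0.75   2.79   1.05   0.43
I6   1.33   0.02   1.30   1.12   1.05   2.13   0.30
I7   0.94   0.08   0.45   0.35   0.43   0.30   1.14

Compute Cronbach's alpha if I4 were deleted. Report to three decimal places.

Remaining items: I1, I2, I3, I5, I6, I7 (k = 6).
sum of item variances = 2.37 + 0.71 + 1.61 + 2.79 + 2.13 + 1.14 = 10.75
Var(T) = 10.75 + 2 × 8.49 = 27.73
α (item deleted) = (6/5)·(1 − 10.75/27.73) = 0.735

Cronbach's alpha = 0.735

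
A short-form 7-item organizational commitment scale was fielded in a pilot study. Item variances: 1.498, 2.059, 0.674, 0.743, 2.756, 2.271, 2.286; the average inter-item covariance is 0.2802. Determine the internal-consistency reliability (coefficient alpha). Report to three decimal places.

α = 0.571

sum of item variances = 1.498 + 2.059 + 0.674 + 0.743 + 2.756 + 2.271 + 2.286 = 12.287
Sum of the 21 distinct covariances = 21 × 0.2802 = 5.8842
total variance = sum of item variances + 2·Σcov = 12.287 + 2 × 5.8842 = 24.0554
α = (7/6)·(1 − 12.287/24.0554) = 0.571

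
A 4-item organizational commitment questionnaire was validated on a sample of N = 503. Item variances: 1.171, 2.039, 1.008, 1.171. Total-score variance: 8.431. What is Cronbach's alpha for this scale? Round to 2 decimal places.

Cronbach's alpha = 0.48

Σσ²ᵢ = 1.171 + 2.039 + 1.008 + 1.171 = 5.389
α = (k/(k−1))·(1 − Σσ²ᵢ/Var(T)) = (4/3)·(1 − 5.389/8.431) = 0.48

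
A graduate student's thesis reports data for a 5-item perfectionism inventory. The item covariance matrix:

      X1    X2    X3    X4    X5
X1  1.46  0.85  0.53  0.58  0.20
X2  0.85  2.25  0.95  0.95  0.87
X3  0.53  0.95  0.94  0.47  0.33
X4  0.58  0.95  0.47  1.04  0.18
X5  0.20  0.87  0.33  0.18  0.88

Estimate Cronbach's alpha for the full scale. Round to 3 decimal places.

Σσᵢ² = 1.46 + 2.25 + 0.94 + 1.04 + 0.88 = 6.57
Σ_{i<j} σ_ij = 5.91
total variance = 6.57 + 2 × 5.91 = 18.39
α = (k/(k−1))·(1 − Σσᵢ²/total variance) = (5/4)·(1 − 6.57/18.39) = 0.803

α = 0.803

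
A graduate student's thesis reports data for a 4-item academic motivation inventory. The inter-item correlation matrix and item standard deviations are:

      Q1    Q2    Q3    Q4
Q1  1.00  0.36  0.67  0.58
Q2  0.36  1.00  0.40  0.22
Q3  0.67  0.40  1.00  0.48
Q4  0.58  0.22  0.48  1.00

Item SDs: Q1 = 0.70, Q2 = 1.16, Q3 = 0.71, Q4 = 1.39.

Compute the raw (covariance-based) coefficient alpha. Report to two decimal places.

α = 0.70

Σσ²ᵢ = 0.70² + 1.16² + 0.71² + 1.39² = 4.2718
Covariances σ_ij = r_ij · s_i · s_j:
  σ(Q1,Q2) = 0.36 × 0.70 × 1.16 = 0.2923
  σ(Q1,Q3) = 0.67 × 0.70 × 0.71 = 0.3330
  σ(Q1,Q4) = 0.58 × 0.70 × 1.39 = 0.5643
  σ(Q2,Q3) = 0.40 × 1.16 × 0.71 = 0.3294
  σ(Q2,Q4) = 0.22 × 1.16 × 1.39 = 0.3547
  σ(Q3,Q4) = 0.48 × 0.71 × 1.39 = 0.4737
σ²_T = Σσ²ᵢ + 2·Σσ_ij = 4.2718 + 2 × 2.3474 = 8.9666
α = (4/3)·(1 − 4.2718/8.9666) = 0.70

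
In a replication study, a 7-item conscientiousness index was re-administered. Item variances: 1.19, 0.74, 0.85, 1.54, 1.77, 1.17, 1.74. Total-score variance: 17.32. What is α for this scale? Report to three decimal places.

α = 0.560

Σσᵢ² = 1.19 + 0.74 + 0.85 + 1.54 + 1.77 + 1.17 + 1.74 = 9.00
α = (k/(k−1))·(1 − Σσᵢ²/Var(T)) = (7/6)·(1 − 9.00/17.32) = 0.560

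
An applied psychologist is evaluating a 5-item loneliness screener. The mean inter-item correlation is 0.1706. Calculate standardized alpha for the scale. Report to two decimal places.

Standardized α = k·r̄ / (1 + (k−1)·r̄) = 5 × 0.1706 / (1 + 4 × 0.1706)
  = 0.8530 / 1.6824 = 0.51

standardized alpha = 0.51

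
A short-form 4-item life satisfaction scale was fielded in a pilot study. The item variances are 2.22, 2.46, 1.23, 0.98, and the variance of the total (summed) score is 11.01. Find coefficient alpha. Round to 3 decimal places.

α = 0.499

ΣVar(i) = 2.22 + 2.46 + 1.23 + 0.98 = 6.89
α = (k/(k−1))·(1 − ΣVar(i)/σ²_T) = (4/3)·(1 − 6.89/11.01) = 0.499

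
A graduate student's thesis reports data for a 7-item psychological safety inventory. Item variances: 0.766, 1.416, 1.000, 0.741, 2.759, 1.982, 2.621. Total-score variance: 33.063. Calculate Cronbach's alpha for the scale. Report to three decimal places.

Σσ²ᵢ = 0.766 + 1.416 + 1.000 + 0.741 + 2.759 + 1.982 + 2.621 = 11.285
α = (k/(k−1))·(1 − Σσ²ᵢ/Var(T)) = (7/6)·(1 − 11.285/33.063) = 0.768

Cronbach's alpha = 0.768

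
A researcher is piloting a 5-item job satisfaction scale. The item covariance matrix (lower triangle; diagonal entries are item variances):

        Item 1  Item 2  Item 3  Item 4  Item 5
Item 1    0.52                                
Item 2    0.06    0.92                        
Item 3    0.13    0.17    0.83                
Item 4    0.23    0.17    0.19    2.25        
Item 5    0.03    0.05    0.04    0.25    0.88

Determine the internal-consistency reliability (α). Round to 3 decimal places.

Σσᵢ² = 0.52 + 0.92 + 0.83 + 2.25 + 0.88 = 5.40
Sum of off-diagonal covariances = 1.32
total variance = 5.40 + 2 × 1.32 = 8.04
α = (k/(k−1))·(1 − Σσᵢ²/total variance) = (5/4)·(1 − 5.40/8.04) = 0.410

α = 0.410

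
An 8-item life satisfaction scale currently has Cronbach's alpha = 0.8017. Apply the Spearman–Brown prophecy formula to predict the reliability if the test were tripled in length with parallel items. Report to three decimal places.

predicted reliability = 0.924

Length factor m = 3
α' = m·α / (1 + (m−1)·α)
   = 3 × 0.8017 / (1 + (3 − 1) × 0.8017)
   = 2.4051 / 2.6034 = 0.924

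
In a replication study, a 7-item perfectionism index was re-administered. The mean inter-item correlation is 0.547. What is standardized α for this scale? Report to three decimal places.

Standardized α = k·r̄ / (1 + (k−1)·r̄) = 7 × 0.547 / (1 + 6 × 0.547)
  = 3.8290 / 4.2820 = 0.894

α = 0.894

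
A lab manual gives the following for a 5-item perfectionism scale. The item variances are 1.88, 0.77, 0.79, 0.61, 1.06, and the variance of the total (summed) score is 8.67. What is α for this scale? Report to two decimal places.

α = 0.51

Σσᵢ² = 1.88 + 0.77 + 0.79 + 0.61 + 1.06 = 5.11
α = (k/(k−1))·(1 − Σσᵢ²/σ²_total) = (5/4)·(1 − 5.11/8.67) = 0.51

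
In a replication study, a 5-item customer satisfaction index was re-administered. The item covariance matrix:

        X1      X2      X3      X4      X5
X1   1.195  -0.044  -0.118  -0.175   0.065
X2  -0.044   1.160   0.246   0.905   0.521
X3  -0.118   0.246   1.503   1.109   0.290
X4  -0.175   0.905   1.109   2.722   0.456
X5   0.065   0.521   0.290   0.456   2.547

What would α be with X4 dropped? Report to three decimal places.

Remaining items: X1, X2, X3, X5 (k = 4).
Σσᵢ² = 1.195 + 1.160 + 1.503 + 2.547 = 6.405
σ²_T = 6.405 + 2 × 0.960 = 8.325
α (item deleted) = (4/3)·(1 − 6.405/8.325) = 0.308

α = 0.308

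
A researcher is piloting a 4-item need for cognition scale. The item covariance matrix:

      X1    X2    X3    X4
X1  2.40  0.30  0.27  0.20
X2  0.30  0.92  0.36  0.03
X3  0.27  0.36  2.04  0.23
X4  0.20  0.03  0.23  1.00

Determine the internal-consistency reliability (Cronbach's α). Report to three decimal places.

Cronbach's α = 0.406

sum of item variances = 2.40 + 0.92 + 2.04 + 1.00 = 6.36
Σ_{i<j} σ_ij = 1.39
σ²_T = 6.36 + 2 × 1.39 = 9.14
α = (k/(k−1))·(1 − sum of item variances/σ²_T) = (4/3)·(1 − 6.36/9.14) = 0.406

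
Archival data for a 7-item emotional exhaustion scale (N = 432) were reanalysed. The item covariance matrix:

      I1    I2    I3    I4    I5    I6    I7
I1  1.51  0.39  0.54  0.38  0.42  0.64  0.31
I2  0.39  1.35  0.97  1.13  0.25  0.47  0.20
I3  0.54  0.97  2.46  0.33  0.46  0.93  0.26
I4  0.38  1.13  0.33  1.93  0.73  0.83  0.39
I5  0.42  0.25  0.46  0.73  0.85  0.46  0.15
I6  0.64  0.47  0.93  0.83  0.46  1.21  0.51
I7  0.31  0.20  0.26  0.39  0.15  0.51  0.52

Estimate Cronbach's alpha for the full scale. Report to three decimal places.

Σσᵢ² = 1.51 + 1.35 + 2.46 + 1.93 + 0.85 + 1.21 + 0.52 = 9.83
Σ_{i<j} σ_ij = 10.75
Var(T) = 9.83 + 2 × 10.75 = 31.33
α = (k/(k−1))·(1 − Σσᵢ²/Var(T)) = (7/6)·(1 − 9.83/31.33) = 0.801

Cronbach's alpha = 0.801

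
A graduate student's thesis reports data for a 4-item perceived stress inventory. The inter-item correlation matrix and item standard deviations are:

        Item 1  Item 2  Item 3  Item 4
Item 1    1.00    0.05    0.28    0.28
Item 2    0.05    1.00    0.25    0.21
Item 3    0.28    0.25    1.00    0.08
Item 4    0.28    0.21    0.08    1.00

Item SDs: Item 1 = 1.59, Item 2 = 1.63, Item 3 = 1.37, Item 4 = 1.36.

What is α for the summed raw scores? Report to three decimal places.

α = 0.481

Σσ²ᵢ = 1.59² + 1.63² + 1.37² + 1.36² = 8.9115
Covariances σ_ij = r_ij · s_i · s_j:
  σ(Item 1,Item 2) = 0.05 × 1.59 × 1.63 = 0.1296
  σ(Item 1,Item 3) = 0.28 × 1.59 × 1.37 = 0.6099
  σ(Item 1,Item 4) = 0.28 × 1.59 × 1.36 = 0.6055
  σ(Item 2,Item 3) = 0.25 × 1.63 × 1.37 = 0.5583
  σ(Item 2,Item 4) = 0.21 × 1.63 × 1.36 = 0.4655
  σ(Item 3,Item 4) = 0.08 × 1.37 × 1.36 = 0.1491
σ²_T = Σσ²ᵢ + 2·Σσ_ij = 8.9115 + 2 × 2.5179 = 13.9473
α = (4/3)·(1 − 8.9115/13.9473) = 0.481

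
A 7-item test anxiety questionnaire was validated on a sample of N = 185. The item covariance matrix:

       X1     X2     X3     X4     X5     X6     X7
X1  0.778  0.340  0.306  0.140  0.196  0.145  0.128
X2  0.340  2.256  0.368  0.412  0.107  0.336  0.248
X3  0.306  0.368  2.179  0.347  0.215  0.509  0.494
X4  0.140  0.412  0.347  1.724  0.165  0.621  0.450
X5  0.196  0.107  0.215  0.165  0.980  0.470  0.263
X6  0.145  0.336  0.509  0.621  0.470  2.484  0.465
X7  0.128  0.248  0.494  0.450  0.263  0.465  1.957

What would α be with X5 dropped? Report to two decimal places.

Remaining items: X1, X2, X3, X4, X6, X7 (k = 6).
sum of item variances = 0.778 + 2.256 + 2.179 + 1.724 + 2.484 + 1.957 = 11.378
Var(T) = 11.378 + 2 × 5.309 = 21.996
α (item deleted) = (6/5)·(1 − 11.378/21.996) = 0.58

α = 0.58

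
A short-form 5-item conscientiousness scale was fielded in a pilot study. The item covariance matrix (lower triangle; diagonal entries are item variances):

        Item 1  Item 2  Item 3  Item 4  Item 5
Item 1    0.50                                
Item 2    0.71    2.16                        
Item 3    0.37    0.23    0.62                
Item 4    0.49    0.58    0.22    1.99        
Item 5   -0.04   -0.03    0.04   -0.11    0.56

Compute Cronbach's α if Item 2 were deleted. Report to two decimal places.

Remaining items: Item 1, Item 3, Item 4, Item 5 (k = 4).
Σσ²ᵢ = 0.50 + 0.62 + 1.99 + 0.56 = 3.67
σ²_T = 3.67 + 2 × 0.97 = 5.61
α (item deleted) = (4/3)·(1 − 3.67/5.61) = 0.46

Cronbach's α = 0.46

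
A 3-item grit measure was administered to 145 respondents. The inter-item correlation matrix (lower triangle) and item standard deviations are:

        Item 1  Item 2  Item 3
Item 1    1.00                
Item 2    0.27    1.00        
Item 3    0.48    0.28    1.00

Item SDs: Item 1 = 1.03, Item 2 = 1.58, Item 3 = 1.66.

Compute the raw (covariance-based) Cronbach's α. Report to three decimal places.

Σσ²ᵢ = 1.03² + 1.58² + 1.66² = 6.3129
Covariances σ_ij = r_ij · s_i · s_j:
  σ(Item 1,Item 2) = 0.27 × 1.03 × 1.58 = 0.4394
  σ(Item 1,Item 3) = 0.48 × 1.03 × 1.66 = 0.8207
  σ(Item 2,Item 3) = 0.28 × 1.58 × 1.66 = 0.7344
σ²_T = Σσ²ᵢ + 2·Σσ_ij = 6.3129 + 2 × 1.9945 = 10.3019
α = (3/2)·(1 − 6.3129/10.3019) = 0.581

α = 0.581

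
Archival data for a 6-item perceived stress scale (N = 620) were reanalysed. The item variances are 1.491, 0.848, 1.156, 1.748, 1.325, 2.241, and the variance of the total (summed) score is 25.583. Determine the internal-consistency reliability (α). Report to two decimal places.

ΣVar(i) = 1.491 + 0.848 + 1.156 + 1.748 + 1.325 + 2.241 = 8.809
α = (k/(k−1))·(1 − ΣVar(i)/total variance) = (6/5)·(1 − 8.809/25.583) = 0.79

α = 0.79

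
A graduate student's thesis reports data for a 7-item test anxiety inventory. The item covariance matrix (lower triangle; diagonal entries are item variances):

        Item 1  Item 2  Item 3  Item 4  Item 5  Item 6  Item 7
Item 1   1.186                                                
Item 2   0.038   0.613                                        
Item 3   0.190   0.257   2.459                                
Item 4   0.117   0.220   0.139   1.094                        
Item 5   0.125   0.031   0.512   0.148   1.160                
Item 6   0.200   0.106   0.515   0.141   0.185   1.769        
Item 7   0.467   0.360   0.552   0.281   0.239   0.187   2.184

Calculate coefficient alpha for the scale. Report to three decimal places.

Σσ²ᵢ = 1.186 + 0.613 + 2.459 + 1.094 + 1.160 + 1.769 + 2.184 = 10.465
Σ_{i<j} σ_ij = 5.010
σ²_T = 10.465 + 2 × 5.010 = 20.485
α = (k/(k−1))·(1 − Σσ²ᵢ/σ²_T) = (7/6)·(1 − 10.465/20.485) = 0.571

α = 0.571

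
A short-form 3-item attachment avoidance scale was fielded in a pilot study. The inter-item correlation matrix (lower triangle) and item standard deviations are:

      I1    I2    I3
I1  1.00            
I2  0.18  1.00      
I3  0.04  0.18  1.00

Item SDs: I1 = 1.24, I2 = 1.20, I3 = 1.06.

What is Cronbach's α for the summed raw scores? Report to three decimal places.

α = 0.317

Σσ²ᵢ = 1.24² + 1.20² + 1.06² = 4.1012
Covariances σ_ij = r_ij · s_i · s_j:
  σ(I1,I2) = 0.18 × 1.24 × 1.20 = 0.2678
  σ(I1,I3) = 0.04 × 1.24 × 1.06 = 0.0526
  σ(I2,I3) = 0.18 × 1.20 × 1.06 = 0.2290
σ²_T = Σσ²ᵢ + 2·Σσ_ij = 4.1012 + 2 × 0.5494 = 5.2000
α = (3/2)·(1 − 4.1012/5.2000) = 0.317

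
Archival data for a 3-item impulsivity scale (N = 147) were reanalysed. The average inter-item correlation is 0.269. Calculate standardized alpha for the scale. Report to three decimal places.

α = 0.525

Standardized α = k·r̄ / (1 + (k−1)·r̄) = 3 × 0.269 / (1 + 2 × 0.269)
  = 0.8070 / 1.5380 = 0.525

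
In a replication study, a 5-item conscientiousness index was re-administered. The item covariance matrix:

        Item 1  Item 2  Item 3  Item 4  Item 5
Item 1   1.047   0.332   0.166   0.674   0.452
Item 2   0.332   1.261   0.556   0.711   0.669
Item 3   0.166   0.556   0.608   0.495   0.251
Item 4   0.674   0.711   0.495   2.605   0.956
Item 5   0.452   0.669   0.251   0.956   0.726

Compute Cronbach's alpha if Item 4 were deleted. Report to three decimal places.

Remaining items: Item 1, Item 2, Item 3, Item 5 (k = 4).
Σσᵢ² = 1.047 + 1.261 + 0.608 + 0.726 = 3.642
Var(T) = 3.642 + 2 × 2.426 = 8.494
α (item deleted) = (4/3)·(1 − 3.642/8.494) = 0.762

Cronbach's alpha = 0.762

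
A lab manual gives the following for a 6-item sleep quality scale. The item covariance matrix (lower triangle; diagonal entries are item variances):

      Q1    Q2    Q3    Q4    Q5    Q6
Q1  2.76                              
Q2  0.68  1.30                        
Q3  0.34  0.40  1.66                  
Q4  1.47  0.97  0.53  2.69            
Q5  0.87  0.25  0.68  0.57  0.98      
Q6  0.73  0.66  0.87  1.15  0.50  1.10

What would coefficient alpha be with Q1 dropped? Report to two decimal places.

Remaining items: Q2, Q3, Q4, Q5, Q6 (k = 5).
Σσ²ᵢ = 1.30 + 1.66 + 2.69 + 0.98 + 1.10 = 7.73
total variance = 7.73 + 2 × 6.58 = 20.89
α (item deleted) = (5/4)·(1 − 7.73/20.89) = 0.79

α = 0.79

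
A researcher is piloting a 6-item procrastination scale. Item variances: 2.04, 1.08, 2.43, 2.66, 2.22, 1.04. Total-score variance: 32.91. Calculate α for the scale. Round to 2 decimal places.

Σσ²ᵢ = 2.04 + 1.08 + 2.43 + 2.66 + 2.22 + 1.04 = 11.47
α = (k/(k−1))·(1 − Σσ²ᵢ/Var(T)) = (6/5)·(1 − 11.47/32.91) = 0.78

α = 0.78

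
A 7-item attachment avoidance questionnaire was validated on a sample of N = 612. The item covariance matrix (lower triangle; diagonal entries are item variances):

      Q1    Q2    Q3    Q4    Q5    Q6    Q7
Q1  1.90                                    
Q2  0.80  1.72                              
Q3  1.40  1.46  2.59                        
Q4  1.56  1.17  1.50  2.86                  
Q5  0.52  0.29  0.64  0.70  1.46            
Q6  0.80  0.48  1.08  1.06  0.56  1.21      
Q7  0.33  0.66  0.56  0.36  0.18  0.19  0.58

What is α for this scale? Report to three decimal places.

α = 0.847

ΣVar(i) = 1.90 + 1.72 + 2.59 + 2.86 + 1.46 + 1.21 + 0.58 = 12.32
Sum of the distinct covariances = 16.30
σ²_T = 12.32 + 2 × 16.30 = 44.92
α = (k/(k−1))·(1 − ΣVar(i)/σ²_T) = (7/6)·(1 − 12.32/44.92) = 0.847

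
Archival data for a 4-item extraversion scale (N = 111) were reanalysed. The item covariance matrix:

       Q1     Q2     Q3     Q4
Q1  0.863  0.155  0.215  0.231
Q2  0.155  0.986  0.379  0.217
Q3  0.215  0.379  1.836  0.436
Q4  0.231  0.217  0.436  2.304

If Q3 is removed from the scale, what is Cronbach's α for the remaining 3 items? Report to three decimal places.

Cronbach's α = 0.338

Remaining items: Q1, Q2, Q4 (k = 3).
ΣVar(i) = 0.863 + 0.986 + 2.304 = 4.153
σ²_T = 4.153 + 2 × 0.603 = 5.359
α (item deleted) = (3/2)·(1 − 4.153/5.359) = 0.338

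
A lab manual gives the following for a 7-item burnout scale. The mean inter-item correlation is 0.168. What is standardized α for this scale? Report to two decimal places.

standardized α = 0.59

Standardized α = k·r̄ / (1 + (k−1)·r̄) = 7 × 0.168 / (1 + 6 × 0.168)
  = 1.1760 / 2.0080 = 0.59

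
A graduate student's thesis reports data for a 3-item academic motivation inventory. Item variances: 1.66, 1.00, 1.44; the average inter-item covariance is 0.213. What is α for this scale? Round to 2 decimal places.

sum of item variances = 1.66 + 1.00 + 1.44 = 4.10
Sum of the 3 distinct covariances = 3 × 0.213 = 0.639
σ²_total = sum of item variances + 2·Σcov = 4.10 + 2 × 0.639 = 5.378
α = (3/2)·(1 − 4.10/5.378) = 0.36

α = 0.36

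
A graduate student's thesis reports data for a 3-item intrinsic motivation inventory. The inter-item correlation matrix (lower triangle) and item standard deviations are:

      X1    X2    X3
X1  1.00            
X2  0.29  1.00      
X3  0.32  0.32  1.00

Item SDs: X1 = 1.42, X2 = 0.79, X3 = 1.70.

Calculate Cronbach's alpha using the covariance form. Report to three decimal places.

Cronbach's alpha = 0.534

Σσ²ᵢ = 1.42² + 0.79² + 1.70² = 5.5305
Covariances σ_ij = r_ij · s_i · s_j:
  σ(X1,X2) = 0.29 × 1.42 × 0.79 = 0.3253
  σ(X1,X3) = 0.32 × 1.42 × 1.70 = 0.7725
  σ(X2,X3) = 0.32 × 0.79 × 1.70 = 0.4298
σ²_T = Σσ²ᵢ + 2·Σσ_ij = 5.5305 + 2 × 1.5276 = 8.5857
α = (3/2)·(1 − 5.5305/8.5857) = 0.534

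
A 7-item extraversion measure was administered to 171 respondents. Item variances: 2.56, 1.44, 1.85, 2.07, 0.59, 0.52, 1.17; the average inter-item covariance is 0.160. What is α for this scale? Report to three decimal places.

ΣVar(i) = 2.56 + 1.44 + 1.85 + 2.07 + 0.59 + 0.52 + 1.17 = 10.20
Sum of the 21 distinct covariances = 21 × 0.160 = 3.360
total variance = ΣVar(i) + 2·Σcov = 10.20 + 2 × 3.360 = 16.920
α = (7/6)·(1 − 10.20/16.920) = 0.463

α = 0.463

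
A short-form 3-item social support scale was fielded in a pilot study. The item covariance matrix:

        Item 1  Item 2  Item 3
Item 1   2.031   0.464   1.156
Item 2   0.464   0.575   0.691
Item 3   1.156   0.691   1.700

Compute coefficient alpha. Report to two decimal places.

α = 0.78

sum of item variances = 2.031 + 0.575 + 1.700 = 4.306
Σ_{i<j} σ_ij = 2.311
σ²_T = 4.306 + 2 × 2.311 = 8.928
α = (k/(k−1))·(1 − sum of item variances/σ²_T) = (3/2)·(1 − 4.306/8.928) = 0.78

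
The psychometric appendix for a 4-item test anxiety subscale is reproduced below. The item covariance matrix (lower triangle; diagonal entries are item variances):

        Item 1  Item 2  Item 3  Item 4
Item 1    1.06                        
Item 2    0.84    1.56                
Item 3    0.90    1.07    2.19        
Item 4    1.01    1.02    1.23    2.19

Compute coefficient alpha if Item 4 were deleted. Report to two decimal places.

coefficient alpha = 0.81

Remaining items: Item 1, Item 2, Item 3 (k = 3).
Σσ²ᵢ = 1.06 + 1.56 + 2.19 = 4.81
σ²_total = 4.81 + 2 × 2.81 = 10.43
α (item deleted) = (3/2)·(1 − 4.81/10.43) = 0.81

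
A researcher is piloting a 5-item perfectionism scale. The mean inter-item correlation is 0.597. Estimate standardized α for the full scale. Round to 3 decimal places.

Standardized α = k·r̄ / (1 + (k−1)·r̄) = 5 × 0.597 / (1 + 4 × 0.597)
  = 2.9850 / 3.3880 = 0.881

standardized α = 0.881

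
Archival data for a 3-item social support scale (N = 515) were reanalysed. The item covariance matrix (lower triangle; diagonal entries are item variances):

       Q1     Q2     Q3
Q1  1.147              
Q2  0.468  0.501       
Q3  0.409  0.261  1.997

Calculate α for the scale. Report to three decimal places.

α = 0.577

ΣVar(i) = 1.147 + 0.501 + 1.997 = 3.645
Sum of off-diagonal covariances = 1.138
σ²_T = 3.645 + 2 × 1.138 = 5.921
α = (k/(k−1))·(1 − ΣVar(i)/σ²_T) = (3/2)·(1 − 3.645/5.921) = 0.577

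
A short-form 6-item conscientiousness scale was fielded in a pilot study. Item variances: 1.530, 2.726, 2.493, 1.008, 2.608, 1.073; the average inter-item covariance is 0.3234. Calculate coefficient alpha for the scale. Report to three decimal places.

ΣVar(i) = 1.530 + 2.726 + 2.493 + 1.008 + 2.608 + 1.073 = 11.438
Sum of the 15 distinct covariances = 15 × 0.3234 = 4.8510
Var(T) = ΣVar(i) + 2·Σcov = 11.438 + 2 × 4.8510 = 21.1400
α = (6/5)·(1 − 11.438/21.1400) = 0.551

α = 0.551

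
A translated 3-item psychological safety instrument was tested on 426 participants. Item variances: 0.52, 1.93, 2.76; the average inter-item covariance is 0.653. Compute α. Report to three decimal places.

α = 0.644

Σσ²ᵢ = 0.52 + 1.93 + 2.76 = 5.21
Sum of the 3 distinct covariances = 3 × 0.653 = 1.959
total variance = Σσ²ᵢ + 2·Σcov = 5.21 + 2 × 1.959 = 9.128
α = (3/2)·(1 − 5.21/9.128) = 0.644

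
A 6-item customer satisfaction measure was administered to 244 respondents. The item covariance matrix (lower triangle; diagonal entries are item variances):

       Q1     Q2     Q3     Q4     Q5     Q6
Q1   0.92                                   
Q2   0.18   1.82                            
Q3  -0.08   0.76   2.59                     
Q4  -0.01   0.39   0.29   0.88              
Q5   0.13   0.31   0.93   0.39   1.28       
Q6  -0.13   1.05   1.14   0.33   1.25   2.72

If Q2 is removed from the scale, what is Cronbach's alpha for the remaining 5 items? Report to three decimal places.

Cronbach's alpha = 0.628

Remaining items: Q1, Q3, Q4, Q5, Q6 (k = 5).
Σσ²ᵢ = 0.92 + 2.59 + 0.88 + 1.28 + 2.72 = 8.39
Var(T) = 8.39 + 2 × 4.24 = 16.87
α (item deleted) = (5/4)·(1 − 8.39/16.87) = 0.628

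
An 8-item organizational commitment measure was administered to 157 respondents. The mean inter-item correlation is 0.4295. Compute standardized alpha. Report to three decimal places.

Standardized α = k·r̄ / (1 + (k−1)·r̄) = 8 × 0.4295 / (1 + 7 × 0.4295)
  = 3.4360 / 4.0065 = 0.858

standardized alpha = 0.858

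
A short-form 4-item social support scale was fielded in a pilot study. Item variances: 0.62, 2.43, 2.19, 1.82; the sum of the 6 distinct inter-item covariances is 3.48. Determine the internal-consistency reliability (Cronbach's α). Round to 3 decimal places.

Cronbach's α = 0.662

Σσᵢ² = 0.62 + 2.43 + 2.19 + 1.82 = 7.06
Sum of distinct covariances = 3.48
σ²_total = Σσᵢ² + 2·Σcov = 7.06 + 2 × 3.48 = 14.02
α = (4/3)·(1 − 7.06/14.02) = 0.662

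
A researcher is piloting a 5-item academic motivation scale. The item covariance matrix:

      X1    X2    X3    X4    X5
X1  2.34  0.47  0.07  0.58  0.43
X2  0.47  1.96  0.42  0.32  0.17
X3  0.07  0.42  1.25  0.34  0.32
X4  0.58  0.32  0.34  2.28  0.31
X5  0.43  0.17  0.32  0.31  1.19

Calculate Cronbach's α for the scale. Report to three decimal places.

α = 0.540

sum of item variances = 2.34 + 1.96 + 1.25 + 2.28 + 1.19 = 9.02
Sum of off-diagonal covariances = 3.43
σ²_T = 9.02 + 2 × 3.43 = 15.88
α = (k/(k−1))·(1 − sum of item variances/σ²_T) = (5/4)·(1 − 9.02/15.88) = 0.540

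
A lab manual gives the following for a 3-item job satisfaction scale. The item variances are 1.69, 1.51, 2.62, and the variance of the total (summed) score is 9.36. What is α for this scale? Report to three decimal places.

Σσᵢ² = 1.69 + 1.51 + 2.62 = 5.82
α = (k/(k−1))·(1 − Σσᵢ²/σ²_T) = (3/2)·(1 − 5.82/9.36) = 0.567

α = 0.567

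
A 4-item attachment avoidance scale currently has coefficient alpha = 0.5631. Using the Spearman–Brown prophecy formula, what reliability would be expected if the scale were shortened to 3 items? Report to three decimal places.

predicted reliability = 0.492

Length factor m = 3/4 = 0.7500
α' = m·α / (1 − (1−m)·α)
   = 3/4 × 0.5631 / (1 − (1 − 3/4) × 0.5631)
   = 0.4223 / 0.8592 = 0.492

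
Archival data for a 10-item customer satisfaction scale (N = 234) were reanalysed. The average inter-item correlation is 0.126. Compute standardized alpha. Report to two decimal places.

α = 0.59

Standardized α = k·r̄ / (1 + (k−1)·r̄) = 10 × 0.126 / (1 + 9 × 0.126)
  = 1.2600 / 2.1340 = 0.59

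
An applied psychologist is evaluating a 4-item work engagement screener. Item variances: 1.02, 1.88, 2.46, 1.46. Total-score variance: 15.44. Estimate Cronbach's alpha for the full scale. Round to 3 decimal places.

Cronbach's alpha = 0.744

sum of item variances = 1.02 + 1.88 + 2.46 + 1.46 = 6.82
α = (k/(k−1))·(1 − sum of item variances/σ²_total) = (4/3)·(1 − 6.82/15.44) = 0.744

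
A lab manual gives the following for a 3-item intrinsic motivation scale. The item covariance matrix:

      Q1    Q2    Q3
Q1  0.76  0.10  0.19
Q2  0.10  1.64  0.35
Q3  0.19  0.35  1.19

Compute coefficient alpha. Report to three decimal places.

coefficient alpha = 0.394

Σσ²ᵢ = 0.76 + 1.64 + 1.19 = 3.59
Sum of the distinct covariances = 0.64
Var(T) = 3.59 + 2 × 0.64 = 4.87
α = (k/(k−1))·(1 − Σσ²ᵢ/Var(T)) = (3/2)·(1 − 3.59/4.87) = 0.394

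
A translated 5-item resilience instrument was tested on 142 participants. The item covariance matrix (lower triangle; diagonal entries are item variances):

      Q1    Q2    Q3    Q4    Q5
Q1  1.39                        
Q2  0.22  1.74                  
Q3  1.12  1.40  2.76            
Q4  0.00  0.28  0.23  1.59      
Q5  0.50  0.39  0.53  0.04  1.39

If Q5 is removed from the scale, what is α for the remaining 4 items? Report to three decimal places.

α = 0.620

Remaining items: Q1, Q2, Q3, Q4 (k = 4).
Σσᵢ² = 1.39 + 1.74 + 2.76 + 1.59 = 7.48
Var(T) = 7.48 + 2 × 3.25 = 13.98
α (item deleted) = (4/3)·(1 − 7.48/13.98) = 0.620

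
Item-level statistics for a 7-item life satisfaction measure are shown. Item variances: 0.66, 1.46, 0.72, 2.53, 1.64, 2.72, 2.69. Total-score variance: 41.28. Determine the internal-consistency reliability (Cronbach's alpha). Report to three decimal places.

Σσᵢ² = 0.66 + 1.46 + 0.72 + 2.53 + 1.64 + 2.72 + 2.69 = 12.42
α = (k/(k−1))·(1 − Σσᵢ²/σ²_T) = (7/6)·(1 − 12.42/41.28) = 0.816

Cronbach's alpha = 0.816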